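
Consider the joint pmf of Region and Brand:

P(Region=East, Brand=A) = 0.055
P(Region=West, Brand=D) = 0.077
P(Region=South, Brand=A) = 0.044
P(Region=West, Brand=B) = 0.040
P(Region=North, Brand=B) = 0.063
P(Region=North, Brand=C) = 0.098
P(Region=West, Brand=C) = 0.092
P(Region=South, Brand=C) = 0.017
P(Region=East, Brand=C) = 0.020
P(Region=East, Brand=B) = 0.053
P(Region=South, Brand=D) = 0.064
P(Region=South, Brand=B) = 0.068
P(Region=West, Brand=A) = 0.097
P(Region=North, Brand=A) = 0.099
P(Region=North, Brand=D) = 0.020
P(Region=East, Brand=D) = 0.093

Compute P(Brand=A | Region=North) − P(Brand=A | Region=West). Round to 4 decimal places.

0.0366

P(Region=North) = 0.099 + 0.063 + 0.098 + 0.020 = 0.280; P(Brand=A | Region=North) = 0.099/0.280 = 0.35357.
P(Region=West) = 0.097 + 0.040 + 0.092 + 0.077 = 0.306; P(Brand=A | Region=West) = 0.097/0.306 = 0.31699.
Difference = 0.0366.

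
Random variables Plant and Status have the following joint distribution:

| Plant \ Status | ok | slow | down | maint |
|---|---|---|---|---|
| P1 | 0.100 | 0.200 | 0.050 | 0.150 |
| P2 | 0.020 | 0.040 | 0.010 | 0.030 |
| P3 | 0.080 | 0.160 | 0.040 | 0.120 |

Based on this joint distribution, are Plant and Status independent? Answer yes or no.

yes

Every cell satisfies P(Plant,Status) = P(Plant)·P(Status). For instance P(Plant=P1) = 0.500, P(Status=maint) = 0.300, and 0.500×0.300 = 0.150 matches the joint entry. So Plant and Status are independent.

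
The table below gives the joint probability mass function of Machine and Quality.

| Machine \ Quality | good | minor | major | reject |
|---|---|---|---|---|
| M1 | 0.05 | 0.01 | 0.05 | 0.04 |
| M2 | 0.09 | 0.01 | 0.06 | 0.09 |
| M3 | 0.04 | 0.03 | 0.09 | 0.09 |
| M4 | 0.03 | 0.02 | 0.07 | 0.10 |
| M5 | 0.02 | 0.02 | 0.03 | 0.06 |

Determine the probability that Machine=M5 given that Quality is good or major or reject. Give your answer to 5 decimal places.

P(Quality=good) = 0.05 + 0.09 + 0.04 + 0.03 + 0.02 = 0.23.
P(Quality=major) = 0.05 + 0.06 + 0.09 + 0.07 + 0.03 = 0.30.
P(Quality=reject) = 0.04 + 0.09 + 0.09 + 0.10 + 0.06 = 0.38.
P(Quality ∈ {good, major, reject}) = 0.23 + 0.30 + 0.38 = 0.91; P(Machine=M5, Quality ∈ {good, major, reject}) = 0.02 + 0.03 + 0.06 = 0.11.
P(Machine=M5 | Quality ∈ {good, major, reject}) = 0.11/0.91 = 0.12088.

0.12088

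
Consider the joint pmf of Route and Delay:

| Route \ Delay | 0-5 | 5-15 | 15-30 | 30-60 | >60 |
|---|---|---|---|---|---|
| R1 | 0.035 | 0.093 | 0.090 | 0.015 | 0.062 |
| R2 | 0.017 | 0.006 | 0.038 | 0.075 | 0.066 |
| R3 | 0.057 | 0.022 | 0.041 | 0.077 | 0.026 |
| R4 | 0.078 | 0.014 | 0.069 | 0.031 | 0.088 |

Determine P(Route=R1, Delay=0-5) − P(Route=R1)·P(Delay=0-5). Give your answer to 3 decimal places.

P(Route=R1) = 0.035 + 0.093 + 0.090 + 0.015 + 0.062 = 0.295.
P(Delay=0-5) = 0.035 + 0.017 + 0.057 + 0.078 = 0.187.
P(Route=R1, Delay=0-5) − P(Route=R1)P(Delay=0-5) = 0.035 − 0.295×0.187 = -0.020.

-0.020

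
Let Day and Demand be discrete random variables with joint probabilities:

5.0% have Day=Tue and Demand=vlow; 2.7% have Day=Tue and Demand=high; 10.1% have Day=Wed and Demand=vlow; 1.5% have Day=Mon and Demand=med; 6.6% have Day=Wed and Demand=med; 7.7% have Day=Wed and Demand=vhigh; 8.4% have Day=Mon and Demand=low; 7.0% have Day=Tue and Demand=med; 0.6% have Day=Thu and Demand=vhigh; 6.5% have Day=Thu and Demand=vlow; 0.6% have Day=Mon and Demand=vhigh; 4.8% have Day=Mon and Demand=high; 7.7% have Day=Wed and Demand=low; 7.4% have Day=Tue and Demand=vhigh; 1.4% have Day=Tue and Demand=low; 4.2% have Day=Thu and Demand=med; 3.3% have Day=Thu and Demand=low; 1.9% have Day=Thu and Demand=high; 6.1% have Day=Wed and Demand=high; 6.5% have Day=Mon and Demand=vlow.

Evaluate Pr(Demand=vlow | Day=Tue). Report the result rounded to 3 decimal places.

P(Day=Tue) = 0.050 + 0.014 + 0.070 + 0.027 + 0.074 = 0.235.
P(Demand=vlow | Day=Tue) = 0.050/0.235 = 0.213.

0.213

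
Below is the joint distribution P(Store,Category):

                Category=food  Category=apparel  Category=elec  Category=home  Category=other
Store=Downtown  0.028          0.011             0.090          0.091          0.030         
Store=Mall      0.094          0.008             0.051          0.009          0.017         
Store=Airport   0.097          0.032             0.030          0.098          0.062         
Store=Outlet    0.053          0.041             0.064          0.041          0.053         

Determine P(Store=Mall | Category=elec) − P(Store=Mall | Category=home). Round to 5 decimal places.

P(Category=elec) = 0.090 + 0.051 + 0.030 + 0.064 = 0.235; P(Store=Mall | Category=elec) = 0.051/0.235 = 0.217021.
P(Category=home) = 0.091 + 0.009 + 0.098 + 0.041 = 0.239; P(Store=Mall | Category=home) = 0.009/0.239 = 0.037657.
Difference = 0.17936.

0.17936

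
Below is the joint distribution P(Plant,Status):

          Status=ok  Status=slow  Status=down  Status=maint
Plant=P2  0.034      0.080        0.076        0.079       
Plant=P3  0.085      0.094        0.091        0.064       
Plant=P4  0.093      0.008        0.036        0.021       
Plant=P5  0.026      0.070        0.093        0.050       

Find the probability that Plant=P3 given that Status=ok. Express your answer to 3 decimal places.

P(Status=ok) = 0.034 + 0.085 + 0.093 + 0.026 = 0.238.
P(Plant=P3 | Status=ok) = 0.085/0.238 = 0.357.

0.357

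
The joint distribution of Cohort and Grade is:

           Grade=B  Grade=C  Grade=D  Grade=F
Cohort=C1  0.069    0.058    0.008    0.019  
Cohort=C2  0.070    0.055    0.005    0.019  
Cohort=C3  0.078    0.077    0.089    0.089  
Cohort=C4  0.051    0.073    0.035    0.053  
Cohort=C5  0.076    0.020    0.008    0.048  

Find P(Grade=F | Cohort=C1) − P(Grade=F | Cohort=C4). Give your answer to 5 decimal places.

P(Cohort=C1) = 0.069 + 0.058 + 0.008 + 0.019 = 0.154; P(Grade=F | Cohort=C1) = 0.019/0.154 = 0.123377.
P(Cohort=C4) = 0.051 + 0.073 + 0.035 + 0.053 = 0.212; P(Grade=F | Cohort=C4) = 0.053/0.212 = 0.250000.
Difference = -0.12662.

-0.12662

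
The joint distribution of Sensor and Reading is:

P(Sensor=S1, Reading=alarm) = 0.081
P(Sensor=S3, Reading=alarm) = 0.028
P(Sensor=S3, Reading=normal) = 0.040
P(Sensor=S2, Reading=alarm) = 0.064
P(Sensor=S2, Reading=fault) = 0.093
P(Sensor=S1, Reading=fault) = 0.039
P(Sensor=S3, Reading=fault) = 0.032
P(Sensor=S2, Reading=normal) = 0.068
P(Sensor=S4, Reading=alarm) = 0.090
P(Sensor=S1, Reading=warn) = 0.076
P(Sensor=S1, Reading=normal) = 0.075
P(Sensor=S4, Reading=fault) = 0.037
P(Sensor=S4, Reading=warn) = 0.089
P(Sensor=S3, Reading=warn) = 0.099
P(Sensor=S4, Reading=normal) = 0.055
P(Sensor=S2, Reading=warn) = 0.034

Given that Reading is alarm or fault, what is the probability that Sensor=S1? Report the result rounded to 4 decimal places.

P(Reading=alarm) = 0.081 + 0.064 + 0.028 + 0.090 = 0.263.
P(Reading=fault) = 0.039 + 0.093 + 0.032 + 0.037 = 0.201.
P(Reading ∈ {alarm, fault}) = 0.263 + 0.201 = 0.464; P(Sensor=S1, Reading ∈ {alarm, fault}) = 0.081 + 0.039 = 0.120.
P(Sensor=S1 | Reading ∈ {alarm, fault}) = 0.120/0.464 = 0.2586.

0.2586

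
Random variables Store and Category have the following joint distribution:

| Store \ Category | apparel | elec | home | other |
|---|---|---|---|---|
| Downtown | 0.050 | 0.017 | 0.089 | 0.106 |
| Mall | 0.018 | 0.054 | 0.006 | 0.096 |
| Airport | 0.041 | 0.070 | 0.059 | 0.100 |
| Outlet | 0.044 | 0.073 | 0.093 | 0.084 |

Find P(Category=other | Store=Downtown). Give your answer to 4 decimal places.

0.4046

P(Store=Downtown) = 0.050 + 0.017 + 0.089 + 0.106 = 0.262.
P(Category=other | Store=Downtown) = 0.106/0.262 = 0.4046.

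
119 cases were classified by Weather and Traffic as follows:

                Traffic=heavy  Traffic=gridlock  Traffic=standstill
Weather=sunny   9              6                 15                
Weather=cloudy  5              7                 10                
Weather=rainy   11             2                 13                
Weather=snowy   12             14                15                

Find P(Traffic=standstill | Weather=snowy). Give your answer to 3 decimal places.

0.366

Total with Weather=snowy: 12 + 14 + 15 = 41.
P(Traffic=standstill | Weather=snowy) = 15/41 = 0.366.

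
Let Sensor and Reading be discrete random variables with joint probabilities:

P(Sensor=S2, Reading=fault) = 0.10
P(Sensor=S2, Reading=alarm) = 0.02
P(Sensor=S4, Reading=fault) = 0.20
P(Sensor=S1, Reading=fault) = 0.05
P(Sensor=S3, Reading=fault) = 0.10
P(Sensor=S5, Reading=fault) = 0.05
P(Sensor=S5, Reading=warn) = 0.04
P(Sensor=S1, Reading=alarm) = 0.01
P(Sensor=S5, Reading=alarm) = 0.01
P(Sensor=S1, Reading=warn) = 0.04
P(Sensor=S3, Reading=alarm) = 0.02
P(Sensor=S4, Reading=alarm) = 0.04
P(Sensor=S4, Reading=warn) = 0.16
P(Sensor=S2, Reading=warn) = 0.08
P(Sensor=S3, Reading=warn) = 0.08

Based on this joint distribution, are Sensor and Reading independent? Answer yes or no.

yes

Every cell satisfies P(Sensor,Reading) = P(Sensor)·P(Reading). For instance P(Sensor=S5) = 0.10, P(Reading=warn) = 0.40, and 0.10×0.40 = 0.04 matches the joint entry. So Sensor and Reading are independent.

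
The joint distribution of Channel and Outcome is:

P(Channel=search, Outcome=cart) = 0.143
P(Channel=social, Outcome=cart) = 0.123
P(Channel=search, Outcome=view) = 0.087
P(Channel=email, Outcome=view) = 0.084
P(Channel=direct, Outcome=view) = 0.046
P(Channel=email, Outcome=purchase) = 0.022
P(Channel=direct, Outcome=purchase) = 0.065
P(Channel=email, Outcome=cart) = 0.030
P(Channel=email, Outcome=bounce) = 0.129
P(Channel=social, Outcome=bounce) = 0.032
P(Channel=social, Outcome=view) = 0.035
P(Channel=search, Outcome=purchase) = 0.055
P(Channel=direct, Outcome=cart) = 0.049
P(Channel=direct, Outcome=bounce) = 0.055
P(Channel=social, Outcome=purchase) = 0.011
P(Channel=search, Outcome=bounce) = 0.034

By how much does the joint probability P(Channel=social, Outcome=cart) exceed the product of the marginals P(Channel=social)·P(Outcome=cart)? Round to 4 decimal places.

P(Channel=social) = 0.032 + 0.035 + 0.123 + 0.011 = 0.201.
P(Outcome=cart) = 0.030 + 0.143 + 0.123 + 0.049 = 0.345.
P(Channel=social, Outcome=cart) − P(Channel=social)P(Outcome=cart) = 0.123 − 0.201×0.345 = 0.0537.

0.0537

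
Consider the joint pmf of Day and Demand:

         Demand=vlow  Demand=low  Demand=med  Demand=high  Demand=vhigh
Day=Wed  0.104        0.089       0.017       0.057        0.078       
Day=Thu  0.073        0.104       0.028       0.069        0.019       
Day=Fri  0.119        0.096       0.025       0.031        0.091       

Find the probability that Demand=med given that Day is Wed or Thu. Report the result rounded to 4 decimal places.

0.0705

P(Day=Wed) = 0.104 + 0.089 + 0.017 + 0.057 + 0.078 = 0.345.
P(Day=Thu) = 0.073 + 0.104 + 0.028 + 0.069 + 0.019 = 0.293.
P(Day ∈ {Wed, Thu}) = 0.345 + 0.293 = 0.638; P(Demand=med, Day ∈ {Wed, Thu}) = 0.017 + 0.028 = 0.045.
P(Demand=med | Day ∈ {Wed, Thu}) = 0.045/0.638 = 0.0705.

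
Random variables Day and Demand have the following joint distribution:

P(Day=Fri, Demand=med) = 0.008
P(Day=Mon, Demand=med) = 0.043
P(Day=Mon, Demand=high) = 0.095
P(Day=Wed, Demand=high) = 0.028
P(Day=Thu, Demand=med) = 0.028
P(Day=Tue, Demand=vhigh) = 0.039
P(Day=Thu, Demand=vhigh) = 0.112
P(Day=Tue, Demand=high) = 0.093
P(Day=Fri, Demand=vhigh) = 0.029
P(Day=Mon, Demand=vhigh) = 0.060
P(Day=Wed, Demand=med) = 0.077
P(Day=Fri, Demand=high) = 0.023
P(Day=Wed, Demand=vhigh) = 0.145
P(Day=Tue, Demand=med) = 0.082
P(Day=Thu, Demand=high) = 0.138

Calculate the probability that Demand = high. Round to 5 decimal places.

P(Demand=high) = 0.095 + 0.093 + 0.028 + 0.138 + 0.023 = 0.377.

0.37700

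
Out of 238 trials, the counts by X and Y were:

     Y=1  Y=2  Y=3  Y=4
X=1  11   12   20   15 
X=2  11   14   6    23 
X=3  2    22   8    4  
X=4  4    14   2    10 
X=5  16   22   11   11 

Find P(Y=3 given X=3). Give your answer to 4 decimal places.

0.2222

Total with X=3: 2 + 22 + 8 + 4 = 36.
P(Y=3 | X=3) = 8/36 = 0.2222.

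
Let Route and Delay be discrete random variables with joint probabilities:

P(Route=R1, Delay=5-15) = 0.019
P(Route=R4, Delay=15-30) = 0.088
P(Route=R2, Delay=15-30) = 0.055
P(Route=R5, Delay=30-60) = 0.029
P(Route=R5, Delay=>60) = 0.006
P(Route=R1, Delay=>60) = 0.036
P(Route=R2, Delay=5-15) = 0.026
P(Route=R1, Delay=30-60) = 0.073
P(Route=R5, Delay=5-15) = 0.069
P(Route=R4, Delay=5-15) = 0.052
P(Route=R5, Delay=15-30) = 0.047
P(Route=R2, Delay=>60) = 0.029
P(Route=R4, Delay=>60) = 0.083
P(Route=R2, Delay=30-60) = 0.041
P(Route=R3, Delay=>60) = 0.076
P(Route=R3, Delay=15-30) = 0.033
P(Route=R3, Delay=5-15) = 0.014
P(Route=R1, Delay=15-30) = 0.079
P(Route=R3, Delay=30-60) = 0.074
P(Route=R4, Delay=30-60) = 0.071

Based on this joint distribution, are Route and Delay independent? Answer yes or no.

no

P(Route=R5) = 0.151 and P(Delay=5-15) = 0.180, so their product is 0.02718, but P(Route=R5, Delay=5-15) = 0.069. Since these differ, Route and Delay are not independent.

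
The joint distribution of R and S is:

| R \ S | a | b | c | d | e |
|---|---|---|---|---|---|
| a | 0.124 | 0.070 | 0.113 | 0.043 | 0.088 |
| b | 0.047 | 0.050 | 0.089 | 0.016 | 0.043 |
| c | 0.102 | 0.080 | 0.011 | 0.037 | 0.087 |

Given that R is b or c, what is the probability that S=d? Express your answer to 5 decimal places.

P(R=b) = 0.047 + 0.050 + 0.089 + 0.016 + 0.043 = 0.245.
P(R=c) = 0.102 + 0.080 + 0.011 + 0.037 + 0.087 = 0.317.
P(R ∈ {b, c}) = 0.245 + 0.317 = 0.562; P(S=d, R ∈ {b, c}) = 0.016 + 0.037 = 0.053.
P(S=d | R ∈ {b, c}) = 0.053/0.562 = 0.09431.

0.09431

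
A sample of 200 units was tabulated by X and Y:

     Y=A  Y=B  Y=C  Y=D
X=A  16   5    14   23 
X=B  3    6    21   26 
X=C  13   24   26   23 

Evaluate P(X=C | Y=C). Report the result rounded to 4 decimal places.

Total with Y=C: 14 + 21 + 26 = 61.
P(X=C | Y=C) = 26/61 = 0.4262.

0.4262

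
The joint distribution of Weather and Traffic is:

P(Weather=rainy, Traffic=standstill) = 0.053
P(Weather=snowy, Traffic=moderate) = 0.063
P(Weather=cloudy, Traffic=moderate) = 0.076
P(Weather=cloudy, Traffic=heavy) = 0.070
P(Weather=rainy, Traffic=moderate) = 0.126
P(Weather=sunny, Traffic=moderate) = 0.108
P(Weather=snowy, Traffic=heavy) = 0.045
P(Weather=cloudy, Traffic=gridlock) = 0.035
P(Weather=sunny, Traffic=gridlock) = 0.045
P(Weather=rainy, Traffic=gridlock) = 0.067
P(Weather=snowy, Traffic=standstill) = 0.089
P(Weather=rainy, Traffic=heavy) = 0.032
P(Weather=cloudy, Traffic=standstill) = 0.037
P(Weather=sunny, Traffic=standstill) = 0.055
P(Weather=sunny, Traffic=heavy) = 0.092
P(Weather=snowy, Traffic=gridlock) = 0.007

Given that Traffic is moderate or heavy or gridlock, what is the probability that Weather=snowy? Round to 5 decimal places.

0.15013

P(Traffic=moderate) = 0.108 + 0.076 + 0.126 + 0.063 = 0.373.
P(Traffic=heavy) = 0.092 + 0.070 + 0.032 + 0.045 = 0.239.
P(Traffic=gridlock) = 0.045 + 0.035 + 0.067 + 0.007 = 0.154.
P(Traffic ∈ {moderate, heavy, gridlock}) = 0.373 + 0.239 + 0.154 = 0.766; P(Weather=snowy, Traffic ∈ {moderate, heavy, gridlock}) = 0.063 + 0.045 + 0.007 = 0.115.
P(Weather=snowy | Traffic ∈ {moderate, heavy, gridlock}) = 0.115/0.766 = 0.15013.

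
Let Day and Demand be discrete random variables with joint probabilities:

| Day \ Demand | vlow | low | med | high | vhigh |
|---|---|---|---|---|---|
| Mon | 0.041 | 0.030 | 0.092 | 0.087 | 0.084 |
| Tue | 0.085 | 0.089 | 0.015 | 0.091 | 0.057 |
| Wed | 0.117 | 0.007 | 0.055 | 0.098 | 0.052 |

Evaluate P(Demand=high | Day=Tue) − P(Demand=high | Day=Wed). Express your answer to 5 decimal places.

-0.02784

P(Day=Tue) = 0.085 + 0.089 + 0.015 + 0.091 + 0.057 = 0.337; P(Demand=high | Day=Tue) = 0.091/0.337 = 0.270030.
P(Day=Wed) = 0.117 + 0.007 + 0.055 + 0.098 + 0.052 = 0.329; P(Demand=high | Day=Wed) = 0.098/0.329 = 0.297872.
Difference = -0.02784.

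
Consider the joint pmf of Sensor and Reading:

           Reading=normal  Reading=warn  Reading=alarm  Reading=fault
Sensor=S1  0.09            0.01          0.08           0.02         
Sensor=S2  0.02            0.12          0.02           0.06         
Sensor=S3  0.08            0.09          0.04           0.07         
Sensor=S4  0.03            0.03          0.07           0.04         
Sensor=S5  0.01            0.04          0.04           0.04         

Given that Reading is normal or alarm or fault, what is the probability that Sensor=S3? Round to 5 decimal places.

P(Reading=normal) = 0.09 + 0.02 + 0.08 + 0.03 + 0.01 = 0.23.
P(Reading=alarm) = 0.08 + 0.02 + 0.04 + 0.07 + 0.04 = 0.25.
P(Reading=fault) = 0.02 + 0.06 + 0.07 + 0.04 + 0.04 = 0.23.
P(Reading ∈ {normal, alarm, fault}) = 0.23 + 0.25 + 0.23 = 0.71; P(Sensor=S3, Reading ∈ {normal, alarm, fault}) = 0.08 + 0.04 + 0.07 = 0.19.
P(Sensor=S3 | Reading ∈ {normal, alarm, fault}) = 0.19/0.71 = 0.26761.

0.26761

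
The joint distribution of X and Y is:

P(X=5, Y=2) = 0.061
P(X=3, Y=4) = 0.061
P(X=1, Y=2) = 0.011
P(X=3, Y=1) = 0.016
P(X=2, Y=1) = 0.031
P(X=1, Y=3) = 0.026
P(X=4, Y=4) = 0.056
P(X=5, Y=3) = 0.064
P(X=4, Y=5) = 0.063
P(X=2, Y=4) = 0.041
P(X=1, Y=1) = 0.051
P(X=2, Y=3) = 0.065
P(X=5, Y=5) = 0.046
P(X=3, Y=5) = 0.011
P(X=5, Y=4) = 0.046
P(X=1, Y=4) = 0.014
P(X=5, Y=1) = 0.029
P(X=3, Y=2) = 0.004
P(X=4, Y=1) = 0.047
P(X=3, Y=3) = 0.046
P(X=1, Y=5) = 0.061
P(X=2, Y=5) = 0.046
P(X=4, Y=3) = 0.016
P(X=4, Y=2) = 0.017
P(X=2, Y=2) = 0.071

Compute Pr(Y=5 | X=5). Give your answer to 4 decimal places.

0.1870

P(X=5) = 0.029 + 0.061 + 0.064 + 0.046 + 0.046 = 0.246.
P(Y=5 | X=5) = 0.046/0.246 = 0.1870.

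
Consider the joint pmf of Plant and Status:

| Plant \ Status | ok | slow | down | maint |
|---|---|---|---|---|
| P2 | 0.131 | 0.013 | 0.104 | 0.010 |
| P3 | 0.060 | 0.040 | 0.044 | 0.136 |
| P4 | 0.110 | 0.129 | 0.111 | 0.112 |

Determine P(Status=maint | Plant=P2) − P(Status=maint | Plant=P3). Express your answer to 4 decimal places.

-0.4470

P(Plant=P2) = 0.131 + 0.013 + 0.104 + 0.010 = 0.258; P(Status=maint | Plant=P2) = 0.010/0.258 = 0.03876.
P(Plant=P3) = 0.060 + 0.040 + 0.044 + 0.136 = 0.280; P(Status=maint | Plant=P3) = 0.136/0.280 = 0.48571.
Difference = -0.4470.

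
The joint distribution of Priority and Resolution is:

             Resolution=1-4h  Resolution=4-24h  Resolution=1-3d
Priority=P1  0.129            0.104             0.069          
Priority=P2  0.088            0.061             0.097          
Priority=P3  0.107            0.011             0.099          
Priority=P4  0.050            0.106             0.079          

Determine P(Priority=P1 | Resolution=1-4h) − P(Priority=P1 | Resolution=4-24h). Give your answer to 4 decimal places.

P(Resolution=1-4h) = 0.129 + 0.088 + 0.107 + 0.050 = 0.374; P(Priority=P1 | Resolution=1-4h) = 0.129/0.374 = 0.34492.
P(Resolution=4-24h) = 0.104 + 0.061 + 0.011 + 0.106 = 0.282; P(Priority=P1 | Resolution=4-24h) = 0.104/0.282 = 0.36879.
Difference = -0.0239.

-0.0239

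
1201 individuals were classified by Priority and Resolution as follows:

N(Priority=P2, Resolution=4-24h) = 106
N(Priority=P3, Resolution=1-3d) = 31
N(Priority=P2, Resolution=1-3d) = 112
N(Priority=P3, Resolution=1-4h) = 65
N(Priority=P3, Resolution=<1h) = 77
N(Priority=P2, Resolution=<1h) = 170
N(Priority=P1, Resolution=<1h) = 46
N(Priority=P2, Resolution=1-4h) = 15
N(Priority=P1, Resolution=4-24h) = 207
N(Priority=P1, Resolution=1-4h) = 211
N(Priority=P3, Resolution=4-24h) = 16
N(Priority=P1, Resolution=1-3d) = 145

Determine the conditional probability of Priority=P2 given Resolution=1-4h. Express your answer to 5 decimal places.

0.05155

Total with Resolution=1-4h: 211 + 15 + 65 = 291.
P(Priority=P2 | Resolution=1-4h) = 15/291 = 0.05155.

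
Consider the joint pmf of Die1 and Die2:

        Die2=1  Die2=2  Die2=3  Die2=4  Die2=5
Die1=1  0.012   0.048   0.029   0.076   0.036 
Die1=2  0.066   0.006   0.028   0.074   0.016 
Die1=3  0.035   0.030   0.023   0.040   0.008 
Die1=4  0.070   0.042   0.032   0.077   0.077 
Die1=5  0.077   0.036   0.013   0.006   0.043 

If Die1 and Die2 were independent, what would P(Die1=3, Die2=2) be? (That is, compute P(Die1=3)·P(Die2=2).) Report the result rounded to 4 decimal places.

0.0220

P(Die1=3) = 0.035 + 0.030 + 0.023 + 0.040 + 0.008 = 0.136.
P(Die2=2) = 0.048 + 0.006 + 0.030 + 0.042 + 0.036 = 0.162.
Product: 0.136 × 0.162 = 0.0220.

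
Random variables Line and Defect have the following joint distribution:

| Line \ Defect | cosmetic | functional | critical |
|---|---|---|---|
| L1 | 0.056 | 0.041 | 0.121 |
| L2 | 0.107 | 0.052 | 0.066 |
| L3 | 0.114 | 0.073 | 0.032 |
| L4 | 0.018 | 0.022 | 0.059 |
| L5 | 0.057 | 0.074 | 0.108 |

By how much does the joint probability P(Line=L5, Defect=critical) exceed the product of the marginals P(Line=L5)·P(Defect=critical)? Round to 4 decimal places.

P(Line=L5) = 0.057 + 0.074 + 0.108 = 0.239.
P(Defect=critical) = 0.121 + 0.066 + 0.032 + 0.059 + 0.108 = 0.386.
P(Line=L5, Defect=critical) − P(Line=L5)P(Defect=critical) = 0.108 − 0.239×0.386 = 0.0157.

0.0157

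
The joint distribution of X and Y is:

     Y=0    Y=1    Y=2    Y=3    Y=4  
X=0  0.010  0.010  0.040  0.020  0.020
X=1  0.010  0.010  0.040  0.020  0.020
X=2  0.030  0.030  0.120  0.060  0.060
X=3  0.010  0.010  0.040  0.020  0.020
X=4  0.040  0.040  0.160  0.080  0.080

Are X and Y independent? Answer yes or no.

yes

Every cell satisfies P(X,Y) = P(X)·P(Y). For instance P(X=2) = 0.300, P(Y=1) = 0.100, and 0.300×0.100 = 0.030 matches the joint entry. So X and Y are independent.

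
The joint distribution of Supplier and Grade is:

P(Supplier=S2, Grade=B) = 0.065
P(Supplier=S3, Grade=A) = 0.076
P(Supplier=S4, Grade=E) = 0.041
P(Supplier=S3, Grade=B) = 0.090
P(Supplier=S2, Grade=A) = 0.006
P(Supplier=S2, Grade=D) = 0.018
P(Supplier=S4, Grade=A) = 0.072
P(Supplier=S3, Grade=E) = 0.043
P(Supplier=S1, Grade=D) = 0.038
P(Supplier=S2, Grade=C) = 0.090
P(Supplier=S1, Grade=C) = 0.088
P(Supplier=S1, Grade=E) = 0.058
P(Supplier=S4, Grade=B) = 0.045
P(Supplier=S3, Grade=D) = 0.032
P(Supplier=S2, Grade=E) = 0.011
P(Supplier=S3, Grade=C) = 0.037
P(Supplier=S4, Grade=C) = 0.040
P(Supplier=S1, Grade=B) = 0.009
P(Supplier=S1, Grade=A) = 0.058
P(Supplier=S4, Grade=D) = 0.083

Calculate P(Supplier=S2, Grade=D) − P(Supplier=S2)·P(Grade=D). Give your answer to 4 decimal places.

P(Supplier=S2) = 0.006 + 0.065 + 0.090 + 0.018 + 0.011 = 0.190.
P(Grade=D) = 0.038 + 0.018 + 0.032 + 0.083 = 0.171.
P(Supplier=S2, Grade=D) − P(Supplier=S2)P(Grade=D) = 0.018 − 0.190×0.171 = -0.0145.

-0.0145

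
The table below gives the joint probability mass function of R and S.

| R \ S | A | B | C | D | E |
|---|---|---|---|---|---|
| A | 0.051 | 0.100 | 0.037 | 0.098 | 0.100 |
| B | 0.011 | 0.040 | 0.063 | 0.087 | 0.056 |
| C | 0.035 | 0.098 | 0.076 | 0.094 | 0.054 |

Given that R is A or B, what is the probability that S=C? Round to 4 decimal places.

0.1555

P(R=A) = 0.051 + 0.100 + 0.037 + 0.098 + 0.100 = 0.386.
P(R=B) = 0.011 + 0.040 + 0.063 + 0.087 + 0.056 = 0.257.
P(R ∈ {A, B}) = 0.386 + 0.257 = 0.643; P(S=C, R ∈ {A, B}) = 0.037 + 0.063 = 0.100.
P(S=C | R ∈ {A, B}) = 0.100/0.643 = 0.1555.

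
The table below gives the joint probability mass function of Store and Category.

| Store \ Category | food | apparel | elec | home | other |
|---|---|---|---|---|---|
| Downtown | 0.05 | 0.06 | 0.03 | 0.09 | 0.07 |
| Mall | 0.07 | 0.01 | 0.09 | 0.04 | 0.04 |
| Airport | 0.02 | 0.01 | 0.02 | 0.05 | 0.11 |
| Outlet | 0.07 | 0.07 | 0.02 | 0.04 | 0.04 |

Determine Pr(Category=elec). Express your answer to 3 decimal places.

P(Category=elec) = 0.03 + 0.09 + 0.02 + 0.02 = 0.16.

0.160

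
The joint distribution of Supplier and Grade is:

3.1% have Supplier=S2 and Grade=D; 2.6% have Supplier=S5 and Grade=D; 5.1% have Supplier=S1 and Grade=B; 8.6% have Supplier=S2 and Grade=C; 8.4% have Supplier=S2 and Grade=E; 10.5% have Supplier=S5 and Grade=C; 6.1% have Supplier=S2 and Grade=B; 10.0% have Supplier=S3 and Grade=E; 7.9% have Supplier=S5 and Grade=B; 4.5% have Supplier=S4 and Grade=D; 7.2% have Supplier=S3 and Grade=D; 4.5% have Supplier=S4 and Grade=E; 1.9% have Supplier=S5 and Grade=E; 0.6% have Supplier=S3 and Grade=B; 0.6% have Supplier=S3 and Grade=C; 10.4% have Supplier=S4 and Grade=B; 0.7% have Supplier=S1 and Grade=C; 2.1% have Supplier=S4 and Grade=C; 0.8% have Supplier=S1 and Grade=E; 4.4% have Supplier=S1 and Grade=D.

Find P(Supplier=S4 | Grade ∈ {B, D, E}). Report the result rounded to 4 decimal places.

0.2503

P(Grade=B) = 0.051 + 0.061 + 0.006 + 0.104 + 0.079 = 0.301.
P(Grade=D) = 0.044 + 0.031 + 0.072 + 0.045 + 0.026 = 0.218.
P(Grade=E) = 0.008 + 0.084 + 0.100 + 0.045 + 0.019 = 0.256.
P(Grade ∈ {B, D, E}) = 0.301 + 0.218 + 0.256 = 0.775; P(Supplier=S4, Grade ∈ {B, D, E}) = 0.104 + 0.045 + 0.045 = 0.194.
P(Supplier=S4 | Grade ∈ {B, D, E}) = 0.194/0.775 = 0.2503.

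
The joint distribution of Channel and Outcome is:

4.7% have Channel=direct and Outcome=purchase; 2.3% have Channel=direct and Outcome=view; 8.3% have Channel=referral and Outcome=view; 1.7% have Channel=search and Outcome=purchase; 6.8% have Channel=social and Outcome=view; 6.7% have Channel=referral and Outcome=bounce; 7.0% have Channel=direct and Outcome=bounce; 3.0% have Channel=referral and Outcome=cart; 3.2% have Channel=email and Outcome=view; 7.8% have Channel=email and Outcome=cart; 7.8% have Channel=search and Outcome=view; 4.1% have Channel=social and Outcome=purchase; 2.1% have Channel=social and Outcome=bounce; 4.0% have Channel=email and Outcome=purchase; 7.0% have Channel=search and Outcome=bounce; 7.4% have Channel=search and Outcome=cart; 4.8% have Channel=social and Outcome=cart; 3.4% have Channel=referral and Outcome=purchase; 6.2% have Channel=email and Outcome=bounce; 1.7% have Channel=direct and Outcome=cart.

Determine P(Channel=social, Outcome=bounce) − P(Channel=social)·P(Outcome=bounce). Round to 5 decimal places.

-0.03062

P(Channel=social) = 0.021 + 0.068 + 0.048 + 0.041 = 0.178.
P(Outcome=bounce) = 0.062 + 0.070 + 0.021 + 0.070 + 0.067 = 0.290.
P(Channel=social, Outcome=bounce) − P(Channel=social)P(Outcome=bounce) = 0.021 − 0.178×0.290 = -0.03062.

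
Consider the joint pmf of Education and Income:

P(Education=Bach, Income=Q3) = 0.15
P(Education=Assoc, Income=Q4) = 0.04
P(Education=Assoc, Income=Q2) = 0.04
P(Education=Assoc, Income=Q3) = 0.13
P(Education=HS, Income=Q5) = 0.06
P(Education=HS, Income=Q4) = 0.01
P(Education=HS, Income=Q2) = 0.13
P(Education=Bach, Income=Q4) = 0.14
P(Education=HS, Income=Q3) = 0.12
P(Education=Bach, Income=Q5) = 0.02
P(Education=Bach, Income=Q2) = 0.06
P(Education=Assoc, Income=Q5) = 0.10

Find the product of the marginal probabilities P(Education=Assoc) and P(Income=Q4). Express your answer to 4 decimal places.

0.0589

P(Education=Assoc) = 0.04 + 0.13 + 0.04 + 0.10 = 0.31.
P(Income=Q4) = 0.01 + 0.04 + 0.14 = 0.19.
Product: 0.31 × 0.19 = 0.0589.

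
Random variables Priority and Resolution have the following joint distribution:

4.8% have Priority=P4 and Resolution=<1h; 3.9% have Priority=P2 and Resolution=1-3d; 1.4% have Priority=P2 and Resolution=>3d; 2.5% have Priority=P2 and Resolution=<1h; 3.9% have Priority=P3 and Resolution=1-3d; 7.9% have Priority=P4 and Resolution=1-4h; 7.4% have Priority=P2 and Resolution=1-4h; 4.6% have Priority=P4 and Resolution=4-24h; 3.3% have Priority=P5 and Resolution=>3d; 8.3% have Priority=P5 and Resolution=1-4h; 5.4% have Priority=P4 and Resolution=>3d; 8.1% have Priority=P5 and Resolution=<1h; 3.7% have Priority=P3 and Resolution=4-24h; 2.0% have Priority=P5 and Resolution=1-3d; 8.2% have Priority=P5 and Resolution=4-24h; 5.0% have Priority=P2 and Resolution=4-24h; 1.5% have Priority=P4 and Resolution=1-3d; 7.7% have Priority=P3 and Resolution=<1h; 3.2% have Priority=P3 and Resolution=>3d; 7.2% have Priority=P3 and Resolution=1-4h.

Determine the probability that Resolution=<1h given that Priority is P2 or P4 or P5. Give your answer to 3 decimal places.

P(Priority=P2) = 0.025 + 0.074 + 0.050 + 0.039 + 0.014 = 0.202.
P(Priority=P4) = 0.048 + 0.079 + 0.046 + 0.015 + 0.054 = 0.242.
P(Priority=P5) = 0.081 + 0.083 + 0.082 + 0.020 + 0.033 = 0.299.
P(Priority ∈ {P2, P4, P5}) = 0.202 + 0.242 + 0.299 = 0.743; P(Resolution=<1h, Priority ∈ {P2, P4, P5}) = 0.025 + 0.048 + 0.081 = 0.154.
P(Resolution=<1h | Priority ∈ {P2, P4, P5}) = 0.154/0.743 = 0.207.

0.207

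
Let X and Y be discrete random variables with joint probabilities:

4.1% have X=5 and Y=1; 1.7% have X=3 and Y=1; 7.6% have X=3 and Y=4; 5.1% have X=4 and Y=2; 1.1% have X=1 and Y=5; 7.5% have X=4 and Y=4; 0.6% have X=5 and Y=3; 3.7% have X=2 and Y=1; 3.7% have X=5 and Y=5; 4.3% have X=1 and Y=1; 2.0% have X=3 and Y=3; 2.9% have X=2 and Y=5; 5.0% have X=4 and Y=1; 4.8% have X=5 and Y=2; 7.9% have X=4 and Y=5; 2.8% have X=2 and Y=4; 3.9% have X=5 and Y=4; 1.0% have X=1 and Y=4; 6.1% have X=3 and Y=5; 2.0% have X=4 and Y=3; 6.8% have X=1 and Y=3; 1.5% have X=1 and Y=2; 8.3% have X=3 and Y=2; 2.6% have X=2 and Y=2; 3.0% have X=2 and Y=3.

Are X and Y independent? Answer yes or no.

no

P(X=1) = 0.147 and P(Y=3) = 0.144, so their product is 0.02117, but P(X=1, Y=3) = 0.068. Since these differ, X and Y are not independent.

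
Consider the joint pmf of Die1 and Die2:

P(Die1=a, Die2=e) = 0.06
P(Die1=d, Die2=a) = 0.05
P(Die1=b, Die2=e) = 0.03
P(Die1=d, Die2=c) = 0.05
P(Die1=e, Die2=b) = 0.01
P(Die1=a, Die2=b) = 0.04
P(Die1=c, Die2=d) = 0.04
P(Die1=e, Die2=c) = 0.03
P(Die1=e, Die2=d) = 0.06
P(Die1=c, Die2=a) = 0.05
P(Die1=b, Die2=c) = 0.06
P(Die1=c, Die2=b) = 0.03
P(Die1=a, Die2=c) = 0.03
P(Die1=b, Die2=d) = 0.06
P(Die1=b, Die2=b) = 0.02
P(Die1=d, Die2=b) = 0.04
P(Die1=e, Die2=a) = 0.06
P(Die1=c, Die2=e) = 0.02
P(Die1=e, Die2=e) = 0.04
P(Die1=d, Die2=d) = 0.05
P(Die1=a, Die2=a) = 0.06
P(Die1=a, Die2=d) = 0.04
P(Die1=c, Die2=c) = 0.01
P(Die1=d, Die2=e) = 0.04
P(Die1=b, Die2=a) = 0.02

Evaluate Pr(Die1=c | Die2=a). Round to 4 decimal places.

P(Die2=a) = 0.06 + 0.02 + 0.05 + 0.05 + 0.06 = 0.24.
P(Die1=c | Die2=a) = 0.05/0.24 = 0.2083.

0.2083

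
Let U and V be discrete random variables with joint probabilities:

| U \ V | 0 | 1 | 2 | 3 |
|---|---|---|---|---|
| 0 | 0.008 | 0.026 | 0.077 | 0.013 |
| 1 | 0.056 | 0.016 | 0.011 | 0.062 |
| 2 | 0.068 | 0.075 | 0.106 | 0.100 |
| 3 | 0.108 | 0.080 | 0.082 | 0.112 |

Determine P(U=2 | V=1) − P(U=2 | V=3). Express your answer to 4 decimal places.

P(V=1) = 0.026 + 0.016 + 0.075 + 0.080 = 0.197; P(U=2 | V=1) = 0.075/0.197 = 0.38071.
P(V=3) = 0.013 + 0.062 + 0.100 + 0.112 = 0.287; P(U=2 | V=3) = 0.100/0.287 = 0.34843.
Difference = 0.0323.

0.0323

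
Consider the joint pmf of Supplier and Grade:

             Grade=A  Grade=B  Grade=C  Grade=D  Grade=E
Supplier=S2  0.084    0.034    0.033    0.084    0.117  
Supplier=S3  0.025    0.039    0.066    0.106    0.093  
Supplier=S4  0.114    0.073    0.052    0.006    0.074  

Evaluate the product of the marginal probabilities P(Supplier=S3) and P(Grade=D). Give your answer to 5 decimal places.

0.06448

P(Supplier=S3) = 0.025 + 0.039 + 0.066 + 0.106 + 0.093 = 0.329.
P(Grade=D) = 0.084 + 0.106 + 0.006 = 0.196.
Product: 0.329 × 0.196 = 0.06448.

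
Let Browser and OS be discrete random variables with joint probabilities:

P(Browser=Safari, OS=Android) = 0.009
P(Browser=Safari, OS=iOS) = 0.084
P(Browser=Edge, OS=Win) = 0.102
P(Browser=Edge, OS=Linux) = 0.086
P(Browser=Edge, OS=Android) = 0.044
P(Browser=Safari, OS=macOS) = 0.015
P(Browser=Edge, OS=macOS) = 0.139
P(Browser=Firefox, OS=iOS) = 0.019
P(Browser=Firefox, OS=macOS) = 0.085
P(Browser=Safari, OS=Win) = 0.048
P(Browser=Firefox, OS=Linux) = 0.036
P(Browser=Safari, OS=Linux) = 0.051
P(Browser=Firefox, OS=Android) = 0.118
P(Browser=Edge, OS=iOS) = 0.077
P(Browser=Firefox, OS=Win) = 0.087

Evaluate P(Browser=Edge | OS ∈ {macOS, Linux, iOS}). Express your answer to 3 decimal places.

P(OS=macOS) = 0.085 + 0.015 + 0.139 = 0.239.
P(OS=Linux) = 0.036 + 0.051 + 0.086 = 0.173.
P(OS=iOS) = 0.019 + 0.084 + 0.077 = 0.180.
P(OS ∈ {macOS, Linux, iOS}) = 0.239 + 0.173 + 0.180 = 0.592; P(Browser=Edge, OS ∈ {macOS, Linux, iOS}) = 0.139 + 0.086 + 0.077 = 0.302.
P(Browser=Edge | OS ∈ {macOS, Linux, iOS}) = 0.302/0.592 = 0.510.

0.510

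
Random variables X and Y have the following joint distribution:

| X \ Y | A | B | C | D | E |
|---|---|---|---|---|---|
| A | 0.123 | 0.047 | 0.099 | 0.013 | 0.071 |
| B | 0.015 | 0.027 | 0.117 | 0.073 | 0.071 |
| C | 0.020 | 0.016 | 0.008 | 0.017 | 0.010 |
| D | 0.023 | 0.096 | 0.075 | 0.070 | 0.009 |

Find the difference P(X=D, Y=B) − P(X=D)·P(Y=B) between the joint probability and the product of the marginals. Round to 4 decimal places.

0.0452

P(X=D) = 0.023 + 0.096 + 0.075 + 0.070 + 0.009 = 0.273.
P(Y=B) = 0.047 + 0.027 + 0.016 + 0.096 = 0.186.
P(X=D, Y=B) − P(X=D)P(Y=B) = 0.096 − 0.273×0.186 = 0.0452.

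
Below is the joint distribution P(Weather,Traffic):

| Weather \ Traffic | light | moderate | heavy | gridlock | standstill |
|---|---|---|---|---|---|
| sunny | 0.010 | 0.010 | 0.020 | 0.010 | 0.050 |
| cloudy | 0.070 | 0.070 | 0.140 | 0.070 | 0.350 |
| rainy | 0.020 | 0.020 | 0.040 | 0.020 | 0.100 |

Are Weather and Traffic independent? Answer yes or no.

yes

Every cell satisfies P(Weather,Traffic) = P(Weather)·P(Traffic). For instance P(Weather=rainy) = 0.200, P(Traffic=moderate) = 0.100, and 0.200×0.100 = 0.020 matches the joint entry. So Weather and Traffic are independent.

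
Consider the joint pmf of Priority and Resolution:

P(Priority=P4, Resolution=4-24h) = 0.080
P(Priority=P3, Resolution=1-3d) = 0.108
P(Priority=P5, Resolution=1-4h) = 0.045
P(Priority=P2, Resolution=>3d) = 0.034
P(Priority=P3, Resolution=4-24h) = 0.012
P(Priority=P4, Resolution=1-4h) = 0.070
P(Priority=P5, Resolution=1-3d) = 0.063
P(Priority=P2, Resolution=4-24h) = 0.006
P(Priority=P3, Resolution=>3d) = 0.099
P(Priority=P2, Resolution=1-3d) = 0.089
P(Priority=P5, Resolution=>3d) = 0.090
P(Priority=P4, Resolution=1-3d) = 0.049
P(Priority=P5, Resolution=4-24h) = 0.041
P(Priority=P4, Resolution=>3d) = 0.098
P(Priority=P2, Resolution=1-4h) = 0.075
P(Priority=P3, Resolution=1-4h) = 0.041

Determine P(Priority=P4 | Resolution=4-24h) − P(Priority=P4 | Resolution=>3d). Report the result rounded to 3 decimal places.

0.270

P(Resolution=4-24h) = 0.006 + 0.012 + 0.080 + 0.041 = 0.139; P(Priority=P4 | Resolution=4-24h) = 0.080/0.139 = 0.5755.
P(Resolution=>3d) = 0.034 + 0.099 + 0.098 + 0.090 = 0.321; P(Priority=P4 | Resolution=>3d) = 0.098/0.321 = 0.3053.
Difference = 0.270.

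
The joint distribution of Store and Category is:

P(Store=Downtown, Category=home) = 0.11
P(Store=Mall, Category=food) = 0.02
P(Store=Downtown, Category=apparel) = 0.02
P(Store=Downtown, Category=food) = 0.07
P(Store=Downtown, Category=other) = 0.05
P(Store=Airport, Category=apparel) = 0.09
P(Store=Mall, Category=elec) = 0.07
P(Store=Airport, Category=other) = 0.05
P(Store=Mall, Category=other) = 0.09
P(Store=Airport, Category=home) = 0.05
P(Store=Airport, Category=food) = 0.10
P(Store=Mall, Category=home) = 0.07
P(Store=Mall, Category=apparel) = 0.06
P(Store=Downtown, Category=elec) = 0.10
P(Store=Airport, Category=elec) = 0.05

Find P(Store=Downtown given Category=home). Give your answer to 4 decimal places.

0.4783

P(Category=home) = 0.11 + 0.07 + 0.05 = 0.23.
P(Store=Downtown | Category=home) = 0.11/0.23 = 0.4783.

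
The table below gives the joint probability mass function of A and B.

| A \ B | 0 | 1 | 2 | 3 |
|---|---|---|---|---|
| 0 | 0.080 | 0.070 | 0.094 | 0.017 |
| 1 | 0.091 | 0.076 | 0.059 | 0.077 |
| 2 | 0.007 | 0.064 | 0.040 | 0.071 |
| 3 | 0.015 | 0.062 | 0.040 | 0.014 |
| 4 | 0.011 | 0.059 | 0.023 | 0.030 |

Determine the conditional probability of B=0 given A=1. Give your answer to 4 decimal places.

0.3003

P(A=1) = 0.091 + 0.076 + 0.059 + 0.077 = 0.303.
P(B=0 | A=1) = 0.091/0.303 = 0.3003.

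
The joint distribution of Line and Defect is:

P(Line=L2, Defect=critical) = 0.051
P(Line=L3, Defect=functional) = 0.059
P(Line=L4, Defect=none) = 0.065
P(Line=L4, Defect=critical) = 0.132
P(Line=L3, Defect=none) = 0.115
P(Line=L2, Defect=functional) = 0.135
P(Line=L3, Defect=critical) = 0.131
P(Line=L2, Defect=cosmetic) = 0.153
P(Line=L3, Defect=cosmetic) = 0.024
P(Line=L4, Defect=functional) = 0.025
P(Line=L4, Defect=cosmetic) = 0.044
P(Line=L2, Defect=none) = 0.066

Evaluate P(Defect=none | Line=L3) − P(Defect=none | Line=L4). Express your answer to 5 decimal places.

P(Line=L3) = 0.115 + 0.024 + 0.059 + 0.131 = 0.329; P(Defect=none | Line=L3) = 0.115/0.329 = 0.349544.
P(Line=L4) = 0.065 + 0.044 + 0.025 + 0.132 = 0.266; P(Defect=none | Line=L4) = 0.065/0.266 = 0.244361.
Difference = 0.10518.

0.10518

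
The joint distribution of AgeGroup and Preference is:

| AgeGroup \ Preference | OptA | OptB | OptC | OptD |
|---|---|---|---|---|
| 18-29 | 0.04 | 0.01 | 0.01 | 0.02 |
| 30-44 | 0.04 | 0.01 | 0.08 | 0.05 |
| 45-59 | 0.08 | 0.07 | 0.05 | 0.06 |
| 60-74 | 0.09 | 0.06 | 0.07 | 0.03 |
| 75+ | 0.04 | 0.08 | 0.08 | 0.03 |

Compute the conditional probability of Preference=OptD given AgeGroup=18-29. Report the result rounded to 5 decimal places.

0.25000

P(AgeGroup=18-29) = 0.04 + 0.01 + 0.01 + 0.02 = 0.08.
P(Preference=OptD | AgeGroup=18-29) = 0.02/0.08 = 0.25000.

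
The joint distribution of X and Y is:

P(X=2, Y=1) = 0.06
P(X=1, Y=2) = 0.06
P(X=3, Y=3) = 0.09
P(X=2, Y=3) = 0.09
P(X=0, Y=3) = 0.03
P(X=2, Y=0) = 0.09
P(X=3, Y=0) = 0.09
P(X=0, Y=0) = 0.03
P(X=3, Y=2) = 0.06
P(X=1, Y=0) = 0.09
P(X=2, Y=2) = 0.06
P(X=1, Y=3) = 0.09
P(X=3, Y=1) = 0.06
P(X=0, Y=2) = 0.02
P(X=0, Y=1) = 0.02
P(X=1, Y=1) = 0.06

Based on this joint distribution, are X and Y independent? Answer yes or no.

yes

Every cell satisfies P(X,Y) = P(X)·P(Y). For instance P(X=3) = 0.30, P(Y=0) = 0.30, and 0.30×0.30 = 0.09 matches the joint entry. So X and Y are independent.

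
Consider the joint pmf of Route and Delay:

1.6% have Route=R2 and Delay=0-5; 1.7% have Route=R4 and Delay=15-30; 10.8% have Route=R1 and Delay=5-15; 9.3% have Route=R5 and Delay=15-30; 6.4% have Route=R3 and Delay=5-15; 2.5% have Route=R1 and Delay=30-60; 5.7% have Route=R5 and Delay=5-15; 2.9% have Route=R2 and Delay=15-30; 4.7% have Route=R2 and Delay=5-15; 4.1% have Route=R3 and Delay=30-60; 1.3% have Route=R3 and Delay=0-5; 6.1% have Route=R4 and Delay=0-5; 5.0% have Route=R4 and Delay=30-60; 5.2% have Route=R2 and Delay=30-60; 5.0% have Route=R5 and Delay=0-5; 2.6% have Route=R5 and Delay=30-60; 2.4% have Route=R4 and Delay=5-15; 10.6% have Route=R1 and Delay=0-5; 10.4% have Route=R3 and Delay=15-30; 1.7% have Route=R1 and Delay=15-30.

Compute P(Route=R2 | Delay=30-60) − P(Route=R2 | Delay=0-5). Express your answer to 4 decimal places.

P(Delay=30-60) = 0.025 + 0.052 + 0.041 + 0.050 + 0.026 = 0.194; P(Route=R2 | Delay=30-60) = 0.052/0.194 = 0.26804.
P(Delay=0-5) = 0.106 + 0.016 + 0.013 + 0.061 + 0.050 = 0.246; P(Route=R2 | Delay=0-5) = 0.016/0.246 = 0.06504.
Difference = 0.2030.

0.2030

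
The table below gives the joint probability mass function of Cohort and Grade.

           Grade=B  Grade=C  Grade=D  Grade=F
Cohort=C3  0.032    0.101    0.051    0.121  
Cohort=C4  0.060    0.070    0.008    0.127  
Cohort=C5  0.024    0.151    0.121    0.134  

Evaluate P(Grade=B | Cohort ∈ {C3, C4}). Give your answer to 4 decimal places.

P(Cohort=C3) = 0.032 + 0.101 + 0.051 + 0.121 = 0.305.
P(Cohort=C4) = 0.060 + 0.070 + 0.008 + 0.127 = 0.265.
P(Cohort ∈ {C3, C4}) = 0.305 + 0.265 = 0.570; P(Grade=B, Cohort ∈ {C3, C4}) = 0.032 + 0.060 = 0.092.
P(Grade=B | Cohort ∈ {C3, C4}) = 0.092/0.570 = 0.1614.

0.1614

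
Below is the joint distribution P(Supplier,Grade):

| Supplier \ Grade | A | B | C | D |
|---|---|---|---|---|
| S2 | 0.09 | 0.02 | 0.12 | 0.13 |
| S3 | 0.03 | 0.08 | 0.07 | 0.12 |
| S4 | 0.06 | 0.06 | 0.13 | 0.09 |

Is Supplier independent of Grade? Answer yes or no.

P(Supplier=S2) = 0.36 and P(Grade=B) = 0.16, so their product is 0.0576, but P(Supplier=S2, Grade=B) = 0.02. Since these differ, Supplier and Grade are not independent.

no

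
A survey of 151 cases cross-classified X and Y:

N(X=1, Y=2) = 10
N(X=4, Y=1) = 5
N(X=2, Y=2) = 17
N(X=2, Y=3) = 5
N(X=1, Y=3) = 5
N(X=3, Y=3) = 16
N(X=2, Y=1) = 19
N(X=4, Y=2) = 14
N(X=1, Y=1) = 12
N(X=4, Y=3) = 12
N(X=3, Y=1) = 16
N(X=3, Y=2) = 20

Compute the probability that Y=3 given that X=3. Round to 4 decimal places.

Total with X=3: 16 + 20 + 16 = 52.
P(Y=3 | X=3) = 16/52 = 0.3077.

0.3077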